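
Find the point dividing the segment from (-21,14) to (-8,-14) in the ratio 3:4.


Px = (3*(-8) + 4*(-21))/7 = -108/7 = -15.4286
Py = (3*(-14) + 4*14)/7 = 14/7 = 2.0000

P = (-15.4286, 2.0000)


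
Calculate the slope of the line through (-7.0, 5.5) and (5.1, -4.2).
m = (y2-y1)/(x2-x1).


dy = -4.2 - 5.5 = -9.7
dx = 5.1 + 7.0 = 12.1
m = -9.7/12.1 = -0.8017

m = -0.8017


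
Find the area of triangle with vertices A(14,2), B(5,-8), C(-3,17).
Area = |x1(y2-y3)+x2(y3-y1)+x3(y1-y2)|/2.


14*(-8-17) = -350
5*(17-2) = 75
-3*(2+ 8) = -30
sum = -305
Area = |-305|/2 = 152.5000

152.5000 sq units


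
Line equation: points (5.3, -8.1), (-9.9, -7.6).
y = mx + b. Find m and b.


m = (0.5)/(-15.2) = -0.0329
b = y1 - m*x1 = -8.1 - (0.5*5.3)/(-15.2) = -8.1 + 0.1743 = -7.9257

y = -0.0329x - 7.9257


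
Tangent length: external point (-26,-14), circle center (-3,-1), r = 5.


d = sqrt((-26+ 3)^2 + (-14+ 1)^2) = sqrt(529+169) = 26.4197
L = sqrt(698.0000 - 25) = sqrt(673.0000) = 25.9422

25.9422


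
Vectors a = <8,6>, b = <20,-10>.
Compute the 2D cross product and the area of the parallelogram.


cross = 8*(-10) - 6*20 = -80 - 120 = -200
Parallelogram area = |-200| = 200

cross = -200, parallelogram area = 200


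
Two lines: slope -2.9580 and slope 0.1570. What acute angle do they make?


m1-m2 = -3.115
1+m1*m2 = 0.535594
tan(theta) = |-3.115/0.535594| = 5.815973
theta = arctan(|-3.115/0.535594|) = 80.2439 degrees (acute angle)

80.2439 degrees


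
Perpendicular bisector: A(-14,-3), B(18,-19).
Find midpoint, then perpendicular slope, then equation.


Midpoint = (2, -11)
Slope of AB = dy/dx = -16/32 = -0.5000
Perp slope = -dx/dy = 32/16 = 2.0000
b = My - (perp slope)*Mx = -11 + (32*2)/(-16) = -11 - 4.0000 = -15.0000

y = 2.0000x - 15.0000


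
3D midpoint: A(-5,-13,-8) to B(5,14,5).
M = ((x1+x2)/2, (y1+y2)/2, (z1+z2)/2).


Mx = (-5+5)/2 = 0
My = (-13+14)/2 = 0.5000
Mz = (-8+5)/2 = -1.5000

M = (0, 0.5000, -1.5000)


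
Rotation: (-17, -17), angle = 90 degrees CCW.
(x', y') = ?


cos(90) = 0, sin(90) = 1
x' = -17*0 + 17*1 = 17
y' = -17*1 - 17*0 = -17

(17, -17)


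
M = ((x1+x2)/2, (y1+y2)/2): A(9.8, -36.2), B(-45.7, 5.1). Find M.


Mx = (9.8 - 45.7)/2 = -35.9/2 = -17.9500
My = (-36.2 + 5.1)/2 = -31.1/2 = -15.5500

(-17.9500, -15.5500)


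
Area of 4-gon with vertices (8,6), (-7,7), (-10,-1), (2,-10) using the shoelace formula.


sum(xi*y_{i+1}) = 8*7 - 7*(-1) - 10*(-10) + 2*6 = 175
sum(yi*x_{i+1}) = 6*(-7) + 7*(-10) - 1*2 - 10*8 = -194
Area = |175 + 194|/2 = 369/2 = 184.5000

184.5000 sq units


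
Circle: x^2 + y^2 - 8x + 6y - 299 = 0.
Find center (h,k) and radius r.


h = -D/2 = 8/2 = 4
k = -E/2 = -6/2 = -3
r^2 = h^2 + k^2 - F = 16 + 9 + 299 = 324
r = 18

Center (4, -3), radius = 18


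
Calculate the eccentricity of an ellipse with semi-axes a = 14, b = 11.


c = sqrt(196-121) = sqrt(75) = 8.6603
e = c/a = sqrt(75)/14 = 0.6186

e = 0.6186


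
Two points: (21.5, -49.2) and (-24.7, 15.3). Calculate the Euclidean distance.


dx = -24.7 - 21.5 = -46.2
dy = 15.3 + 49.2 = 64.5
d = sqrt(2134.44 + 4160.25) = sqrt(6294.69) = 79.3391

79.3391


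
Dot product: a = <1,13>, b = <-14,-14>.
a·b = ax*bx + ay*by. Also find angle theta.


a·b = 1*(-14) + 13*(-14) = -14 - 182 = -196
|a| = sqrt(1+169) = 13.0384
|b| = sqrt(196+196) = 19.7990
cos(theta) = -196/(sqrt(170)*sqrt(392)) = -196/sqrt(66640) = -0.759257
theta = arccos(-196/sqrt(66640)) = 139.3987 degrees

a·b = -196, theta = 139.3987 deg


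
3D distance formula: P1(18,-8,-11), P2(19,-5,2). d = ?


dx=1, dy=3, dz=13
d = sqrt(1+9+169) = sqrt(179) = 13.3791

13.3791


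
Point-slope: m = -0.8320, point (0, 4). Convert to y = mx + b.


y - 4 = -0.8320(x - 0)
y = -0.8320x + 4 + 0.8320*0
y = -0.8320x + 4.0000

y = -0.8320x + 4.0000


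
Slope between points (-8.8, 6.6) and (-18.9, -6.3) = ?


dy = -6.3 - 6.6 = -12.9
dx = -18.9 + 8.8 = -10.1
m = -12.9/(-10.1) = 1.2772

m = 1.2772


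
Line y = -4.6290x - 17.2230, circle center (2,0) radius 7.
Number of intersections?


Substitute y = -4.6290x - 17.2230: (x-2)^2 + (-4.6290x- 17.2230-0)^2 = 49
Expand to Ax^2 + Bx + C = 0, where b-k = -17.223
A = 1+m^2 = 22.427641
B = 2(m(b-k) - h) = 2(-4.6290*(-17.223) - 2) = 155.450534
C = h^2 + (b-k)^2 - r^2 = 4 + 296.631729 - 49 = 251.631729
disc = B^2-4AC = 24164.8685 - 22574.0243 = 1590.8442
disc > 0

2 intersection points


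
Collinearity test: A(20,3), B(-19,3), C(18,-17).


20*(3+ 17) - 19*(-17-3) + 18*(3-3)
= 400 + 380 + 0 = 780

No, not collinear (determinant = 780)


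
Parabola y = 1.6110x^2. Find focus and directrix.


a = 1.6110
1/(4a) = 0.1552
Focus = (0, 0.1552)
Directrix: y = -0.1552

Focus = (0, 0.1552), Directrix: y = -0.1552


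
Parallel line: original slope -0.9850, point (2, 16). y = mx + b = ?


Parallel lines have equal slopes.
m2 = -0.9850
b2 = 16 + 0.9850*2 = 17.9700

y = -0.9850x + 17.9700


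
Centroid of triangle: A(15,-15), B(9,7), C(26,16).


Gx = (15+9+26)/3 = 50/3 = 16.6667
Gy = (-15+7+16)/3 = 8/3 = 2.6667

G = (16.6667, 2.6667)


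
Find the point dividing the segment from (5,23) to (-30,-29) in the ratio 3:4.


Px = (3*(-30) + 4*5)/7 = -70/7 = -10.0000
Py = (3*(-29) + 4*23)/7 = 5/7 = 0.7143

P = (-10.0000, 0.7143)


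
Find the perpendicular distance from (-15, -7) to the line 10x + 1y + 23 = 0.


|10*(-15) + 1*(-7) + 23| = |-134| = 134
sqrt(100 + 1) = sqrt(101) = 10.0499
d = 134/sqrt(101) = 13.3335

13.3335


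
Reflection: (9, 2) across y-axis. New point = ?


Reflection rule for y-axis: (-x, y)
(9, 2) -> (-9, 2)

(-9, 2)


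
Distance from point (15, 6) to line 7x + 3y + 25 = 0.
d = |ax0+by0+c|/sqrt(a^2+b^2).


|7*15 + 3*6 + 25| = |148| = 148
sqrt(49 + 9) = sqrt(58) = 7.6158
d = 148/sqrt(58) = 19.4334

19.4334


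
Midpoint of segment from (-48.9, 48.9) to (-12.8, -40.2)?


Mx = (-48.9 - 12.8)/2 = -61.7/2 = -30.8500
My = (48.9 - 40.2)/2 = 8.7/2 = 4.3500

(-30.8500, 4.3500)


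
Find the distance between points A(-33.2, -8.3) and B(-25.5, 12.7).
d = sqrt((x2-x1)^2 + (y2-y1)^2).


dx = -25.5 + 33.2 = 7.7
dy = 12.7 + 8.3 = 21.0
d = sqrt(59.29 + 441.0) = sqrt(500.29) = 22.3672

22.3672


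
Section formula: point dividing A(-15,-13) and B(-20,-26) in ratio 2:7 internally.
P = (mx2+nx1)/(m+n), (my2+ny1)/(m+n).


Px = (2*(-20) + 7*(-15))/9 = -145/9 = -16.1111
Py = (2*(-26) + 7*(-13))/9 = -143/9 = -15.8889

P = (-16.1111, -15.8889)


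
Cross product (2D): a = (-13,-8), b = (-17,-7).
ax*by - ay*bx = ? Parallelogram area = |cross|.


cross = -13*(-7) + 8*(-17) = 91 - 136 = -45
Parallelogram area = |-45| = 45

cross = -45, parallelogram area = 45


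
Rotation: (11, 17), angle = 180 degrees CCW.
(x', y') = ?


cos(180) = -1, sin(180) = 0
x' = 11*(-1) - 17*0 = -11
y' = 11*0 + 17*(-1) = -17

(-11, -17)


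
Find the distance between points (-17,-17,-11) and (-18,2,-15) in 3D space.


dx=-1, dy=19, dz=-4
d = sqrt(1+361+16) = sqrt(378) = 19.4422

19.4422


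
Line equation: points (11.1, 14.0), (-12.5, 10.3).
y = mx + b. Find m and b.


m = (-3.7)/(-23.6) = 0.1568
b = y1 - m*x1 = 14.0 - (-3.7*11.1)/(-23.6) = 14.0 - 1.7403 = 12.2597

y = 0.1568x + 12.2597


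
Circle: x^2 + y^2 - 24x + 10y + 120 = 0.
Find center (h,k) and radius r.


h = -D/2 = 24/2 = 12
k = -E/2 = -10/2 = -5
r^2 = h^2 + k^2 - F = 144 + 25 - 120 = 49
r = 7

Center (12, -5), radius = 7


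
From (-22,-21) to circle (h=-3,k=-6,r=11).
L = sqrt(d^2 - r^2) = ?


d = sqrt((-22+ 3)^2 + (-21+ 6)^2) = sqrt(361+225) = 24.2074
L = sqrt(586.0000 - 121) = sqrt(465.0000) = 21.5639

21.5639


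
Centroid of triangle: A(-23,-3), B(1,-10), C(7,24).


Gx = (-23+1+7)/3 = -15/3 = -5.0000
Gy = (-3- 10+24)/3 = 11/3 = 3.6667

G = (-5.0000, 3.6667)


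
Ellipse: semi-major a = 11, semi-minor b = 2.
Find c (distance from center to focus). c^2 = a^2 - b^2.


c^2 = 11^2 - 2^2 = 121 - 4 = 117
c = sqrt(117) = 10.8167

c = 10.8167


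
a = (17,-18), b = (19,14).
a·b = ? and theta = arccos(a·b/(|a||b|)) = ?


a·b = 17*19 - 18*14 = 323 - 252 = 71
|a| = sqrt(289+324) = 24.7588
|b| = sqrt(361+196) = 23.6008
cos(theta) = 71/(sqrt(613)*sqrt(557)) = 71/sqrt(341441) = 0.121507
theta = arccos(71/sqrt(341441)) = 83.0209 degrees

a·b = 71, theta = 83.0209 deg


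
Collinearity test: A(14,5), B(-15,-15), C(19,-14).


14*(-15+ 14) - 15*(-14-5) + 19*(5+ 15)
= -14 + 285 + 380 = 651

No, not collinear (determinant = 651)


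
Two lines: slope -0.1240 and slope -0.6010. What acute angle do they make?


m1-m2 = 0.477
1+m1*m2 = 1.074524
tan(theta) = |0.477/1.074524| = 0.443917
theta = arctan(|0.477/1.074524|) = 23.9373 degrees (acute angle)

23.9373 degrees


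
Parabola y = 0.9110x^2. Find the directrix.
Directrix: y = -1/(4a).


a = 0.9110
1/(4a) = 0.2744
directrix: y = -0.2744 = -0.2744

y = -0.2744


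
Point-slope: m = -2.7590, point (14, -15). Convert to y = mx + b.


y + 15 = -2.7590(x - 14)
y = -2.7590x - 15 + 2.7590*14
y = -2.7590x + 23.6260

y = -2.7590x + 23.6260


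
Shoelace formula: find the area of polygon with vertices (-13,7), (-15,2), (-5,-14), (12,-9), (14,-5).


sum(xi*y_{i+1}) = -13*2 - 15*(-14) - 5*(-9) + 12*(-5) + 14*7 = 267
sum(yi*x_{i+1}) = 7*(-15) + 2*(-5) - 14*12 - 9*14 - 5*(-13) = -344
Area = |267 + 344|/2 = 611/2 = 305.5000

305.5000 sq units


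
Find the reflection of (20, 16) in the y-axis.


Reflection rule for y-axis: (-x, y)
(20, 16) -> (-20, 16)

(-20, 16)


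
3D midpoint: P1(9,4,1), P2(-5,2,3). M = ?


Mx = (9- 5)/2 = 2.0000
My = (4+2)/2 = 3.0000
Mz = (1+3)/2 = 2.0000

M = (2.0000, 3.0000, 2.0000)


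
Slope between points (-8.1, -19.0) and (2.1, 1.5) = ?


dy = 1.5 + 19.0 = 20.5
dx = 2.1 + 8.1 = 10.2
m = 20.5/10.2 = 2.0098

m = 2.0098


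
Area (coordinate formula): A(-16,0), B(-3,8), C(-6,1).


-16*(8-1) = -112
-3*(1-0) = -3
-6*(0-8) = 48
sum = -67
Area = |-67|/2 = 33.5000

33.5000 sq units


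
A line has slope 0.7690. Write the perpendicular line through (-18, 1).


Perpendicular slope = -1/m1 = -1/0.7690 = -1.3004
b2 = y0 - m2*x0 = 1 - 18/0.7690 = 1 - 23.4070 = -22.4070

y = -1.3004x - 22.4070


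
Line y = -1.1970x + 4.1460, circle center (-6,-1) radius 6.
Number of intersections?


Substitute y = -1.1970x + 4.1460: (x+ 6)^2 + (-1.1970x+4.1460+ 1)^2 = 36
Expand to Ax^2 + Bx + C = 0, where b-k = 5.146
A = 1+m^2 = 2.432809
B = 2(m(b-k) - h) = 2(-1.1970*5.146 + 6) = -0.319524
C = h^2 + (b-k)^2 - r^2 = 36 + 26.481316 - 36 = 26.481316
disc = B^2-4AC = 0.1021 - 257.6959 = -257.5938
disc < 0

0 intersection points


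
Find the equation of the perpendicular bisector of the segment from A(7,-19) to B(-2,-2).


Midpoint = (2.5, -10.5)
Slope of AB = dy/dx = 17/(-9) = -1.8889
Perp slope = -dx/dy = 9/17 = 0.5294
b = My - (perp slope)*Mx = -10.5 + (-9*2.5)/17 = -10.5 - 1.3235 = -11.8235

y = 0.5294x - 11.8235


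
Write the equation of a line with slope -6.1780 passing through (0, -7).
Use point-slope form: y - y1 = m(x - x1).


y + 7 = -6.1780(x - 0)
y = -6.1780x - 7 + 6.1780*0
y = -6.1780x - 7.0000

y = -6.1780x - 7.0000


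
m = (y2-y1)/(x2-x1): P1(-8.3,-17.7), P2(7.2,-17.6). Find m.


dy = -17.6 + 17.7 = 0.1
dx = 7.2 + 8.3 = 15.5
m = 0.1/15.5 = 0.0065

m = 0.0065


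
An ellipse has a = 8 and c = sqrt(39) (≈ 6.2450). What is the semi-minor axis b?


b^2 = 8^2 - (sqrt(39))^2 = 64 - 39 = 25
b = sqrt(25) = 5

b = 5


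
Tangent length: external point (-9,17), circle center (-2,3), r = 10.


d = sqrt((-9+ 2)^2 + (17-3)^2) = sqrt(49+196) = 15.6525
L = sqrt(245.0000 - 100) = sqrt(145.0000) = 12.0416

12.0416


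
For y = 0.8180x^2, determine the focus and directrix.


a = 0.8180
1/(4a) = 0.3056
Focus = (0, 0.3056)
Directrix: y = -0.3056

Focus = (0, 0.3056), Directrix: y = -0.3056


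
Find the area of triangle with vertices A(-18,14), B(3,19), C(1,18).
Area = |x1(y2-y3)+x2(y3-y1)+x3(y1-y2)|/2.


-18*(19-18) = -18
3*(18-14) = 12
1*(14-19) = -5
sum = -11
Area = |-11|/2 = 5.5000

5.5000 sq units


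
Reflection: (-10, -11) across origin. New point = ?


Reflection rule for origin: (-x, -y)
(-10, -11) -> (10, 11)

(10, 11)


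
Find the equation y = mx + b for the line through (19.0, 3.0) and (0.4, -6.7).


m = (-9.7)/(-18.6) = 0.5215
b = y1 - m*x1 = 3.0 - (-9.7*19.0)/(-18.6) = 3.0 - 9.9086 = -6.9086

y = 0.5215x - 6.9086


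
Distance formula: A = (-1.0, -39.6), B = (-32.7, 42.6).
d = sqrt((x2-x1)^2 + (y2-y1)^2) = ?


dx = -32.7 + 1.0 = -31.7
dy = 42.6 + 39.6 = 82.2
d = sqrt(1004.89 + 6756.84) = sqrt(7761.73) = 88.1007

88.1007


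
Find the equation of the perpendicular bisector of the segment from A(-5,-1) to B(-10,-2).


Midpoint = (-7.5, -1.5)
Slope of AB = dy/dx = -1/(-5) = 0.2000
Perp slope = -dx/dy = -5/1 = -5.0000
b = My - (perp slope)*Mx = -1.5 + (-5*(-7.5))/(-1) = -1.5 - 37.5000 = -39.0000

y = -5.0000x - 39.0000


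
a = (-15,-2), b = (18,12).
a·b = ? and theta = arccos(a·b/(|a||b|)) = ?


a·b = -15*18 - 2*12 = -270 - 24 = -294
|a| = sqrt(225+4) = 15.1327
|b| = sqrt(324+144) = 21.6333
cos(theta) = -294/(sqrt(229)*sqrt(468)) = -294/sqrt(107172) = -0.898063
theta = arccos(-294/sqrt(107172)) = 153.9046 degrees

a·b = -294, theta = 153.9046 deg


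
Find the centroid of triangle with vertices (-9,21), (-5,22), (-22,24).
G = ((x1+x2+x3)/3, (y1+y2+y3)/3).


Gx = (-9- 5- 22)/3 = -36/3 = -12.0000
Gy = (21+22+24)/3 = 67/3 = 22.3333

G = (-12.0000, 22.3333)


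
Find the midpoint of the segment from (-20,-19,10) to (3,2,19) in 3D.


Mx = (-20+3)/2 = -8.5000
My = (-19+2)/2 = -8.5000
Mz = (10+19)/2 = 14.5000

M = (-8.5000, -8.5000, 14.5000)


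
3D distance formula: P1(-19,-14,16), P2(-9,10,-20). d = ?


dx=10, dy=24, dz=-36
d = sqrt(100+576+1296) = sqrt(1972) = 44.4072

44.4072


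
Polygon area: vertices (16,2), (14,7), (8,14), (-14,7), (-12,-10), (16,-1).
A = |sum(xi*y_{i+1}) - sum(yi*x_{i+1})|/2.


sum(xi*y_{i+1}) = 16*7 + 14*14 + 8*7 - 14*(-10) - 12*(-1) + 16*2 = 548
sum(yi*x_{i+1}) = 2*14 + 7*8 + 14*(-14) + 7*(-12) - 10*16 - 1*16 = -372
Area = |548 + 372|/2 = 920/2 = 460.0000

460.0000 sq units


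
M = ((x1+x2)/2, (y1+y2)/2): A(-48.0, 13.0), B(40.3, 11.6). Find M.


Mx = (-48.0 + 40.3)/2 = -7.7/2 = -3.8500
My = (13.0 + 11.6)/2 = 24.6/2 = 12.3000

(-3.8500, 12.3000)


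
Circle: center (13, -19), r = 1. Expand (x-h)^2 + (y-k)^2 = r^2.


(x-13)^2 + (y+ 19)^2 = 1^2
D = -2h = -26, E = -2k = 38
F = h^2+k^2-r^2 = 169+361-1 = 529

x^2 + y^2 - 26x + 38y + 529 = 0


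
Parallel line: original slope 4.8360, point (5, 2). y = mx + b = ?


Parallel lines have equal slopes.
m2 = 4.8360
b2 = 2 - 4.8360*5 = -22.1800

y = 4.8360x - 22.1800


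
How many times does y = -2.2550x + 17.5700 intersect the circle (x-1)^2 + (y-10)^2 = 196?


Substitute y = -2.2550x + 17.5700: (x-1)^2 + (-2.2550x+17.5700-10)^2 = 196
Expand to Ax^2 + Bx + C = 0, where b-k = 7.57
A = 1+m^2 = 6.085025
B = 2(m(b-k) - h) = 2(-2.2550*7.57 - 1) = -36.1407
C = h^2 + (b-k)^2 - r^2 = 1 + 57.3049 - 196 = -137.6951
disc = B^2-4AC = 1306.1502 + 3351.5125 = 4657.6627
disc > 0

2 intersection points


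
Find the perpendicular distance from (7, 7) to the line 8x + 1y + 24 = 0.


|8*7 + 1*7 + 24| = |87| = 87
sqrt(64 + 1) = sqrt(65) = 8.0623
d = 87/sqrt(65) = 10.7910

10.7910


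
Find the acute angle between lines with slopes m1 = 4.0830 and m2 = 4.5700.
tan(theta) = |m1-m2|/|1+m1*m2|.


m1-m2 = -0.487
1+m1*m2 = 19.65931
tan(theta) = |-0.487/19.65931| = 0.024772
theta = arctan(|-0.487/19.65931|) = 1.4190 degrees (acute angle)

1.4190 degrees


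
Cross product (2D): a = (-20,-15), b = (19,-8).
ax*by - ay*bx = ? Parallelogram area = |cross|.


cross = -20*(-8) + 15*19 = 160 + 285 = 445
Parallelogram area = |445| = 445

cross = 445, parallelogram area = 445


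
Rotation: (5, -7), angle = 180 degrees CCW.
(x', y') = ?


cos(180) = -1, sin(180) = 0
x' = 5*(-1) + 7*0 = -5
y' = 5*0 - 7*(-1) = 7

(-5, 7)


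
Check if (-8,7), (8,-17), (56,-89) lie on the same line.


-8*(-17+ 89) + 8*(-89-7) + 56*(7+ 17)
= -576 - 768 + 1344 = 0

Yes, collinear (determinant = 0)


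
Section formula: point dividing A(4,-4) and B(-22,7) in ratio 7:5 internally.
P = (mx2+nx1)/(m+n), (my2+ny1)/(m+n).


Px = (7*(-22) + 5*4)/12 = -134/12 = -11.1667
Py = (7*7 + 5*(-4))/12 = 29/12 = 2.4167

P = (-11.1667, 2.4167)


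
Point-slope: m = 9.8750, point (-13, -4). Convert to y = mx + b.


y + 4 = 9.8750(x + 13)
y = 9.8750x - 4 - 9.8750*(-13)
y = 9.8750x + 124.3750

y = 9.8750x + 124.3750


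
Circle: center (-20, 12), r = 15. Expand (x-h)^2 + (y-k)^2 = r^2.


(x+ 20)^2 + (y-12)^2 = 15^2
D = -2h = 40, E = -2k = -24
F = h^2+k^2-r^2 = 400+144-225 = 319

x^2 + y^2 + 40x - 24y + 319 = 0


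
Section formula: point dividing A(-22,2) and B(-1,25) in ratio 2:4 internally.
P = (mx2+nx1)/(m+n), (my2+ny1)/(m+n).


Px = (2*(-1) + 4*(-22))/6 = -90/6 = -15.0000
Py = (2*25 + 4*2)/6 = 58/6 = 9.6667

P = (-15.0000, 9.6667)


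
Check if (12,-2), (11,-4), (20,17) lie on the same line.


12*(-4-17) + 11*(17+ 2) + 20*(-2+ 4)
= -252 + 209 + 40 = -3

No, not collinear (determinant = -3)


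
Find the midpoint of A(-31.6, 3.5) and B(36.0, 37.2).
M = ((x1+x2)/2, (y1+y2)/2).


Mx = (-31.6 + 36.0)/2 = 4.4/2 = 2.2000
My = (3.5 + 37.2)/2 = 40.7/2 = 20.3500

(2.2000, 20.3500)


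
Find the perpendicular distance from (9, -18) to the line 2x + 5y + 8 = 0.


|2*9 + 5*(-18) + 8| = |-64| = 64
sqrt(4 + 25) = sqrt(29) = 5.3852
d = 64/sqrt(29) = 11.8845

11.8845


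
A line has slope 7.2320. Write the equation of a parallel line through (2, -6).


Parallel lines have equal slopes.
m2 = 7.2320
b2 = -6 - 7.2320*2 = -20.4640

y = 7.2320x - 20.4640


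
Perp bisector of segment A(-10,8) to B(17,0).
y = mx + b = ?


Midpoint = (3.5, 4)
Slope of AB = dy/dx = -8/27 = -0.2963
Perp slope = -dx/dy = 27/8 = 3.3750
b = My - (perp slope)*Mx = 4 + (27*3.5)/(-8) = 4 - 11.8125 = -7.8125

y = 3.3750x - 7.8125


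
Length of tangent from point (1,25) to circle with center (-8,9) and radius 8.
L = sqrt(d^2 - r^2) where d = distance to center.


d = sqrt((1+ 8)^2 + (25-9)^2) = sqrt(81+256) = 18.3576
L = sqrt(337.0000 - 64) = sqrt(273.0000) = 16.5227

16.5227


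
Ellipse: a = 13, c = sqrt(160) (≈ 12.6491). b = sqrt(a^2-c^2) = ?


b^2 = 13^2 - (sqrt(160))^2 = 169 - 160 = 9
b = sqrt(9) = 3

b = 3


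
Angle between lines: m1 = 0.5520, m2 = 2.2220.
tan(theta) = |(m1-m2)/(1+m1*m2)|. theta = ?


m1-m2 = -1.67
1+m1*m2 = 2.226544
tan(theta) = |-1.67/2.226544| = 0.750041
theta = arctan(|-1.67/2.226544|) = 36.8714 degrees (acute angle)

36.8714 degrees


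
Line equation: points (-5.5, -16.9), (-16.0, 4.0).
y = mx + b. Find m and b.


m = (20.9)/(-10.5) = -1.9905
b = y1 - m*x1 = -16.9 - (20.9*(-5.5))/(-10.5) = -16.9 - 10.9476 = -27.8476

y = -1.9905x - 27.8476


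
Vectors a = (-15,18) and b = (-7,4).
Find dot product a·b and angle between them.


a·b = -15*(-7) + 18*4 = 105 + 72 = 177
|a| = sqrt(225+324) = 23.4307
|b| = sqrt(49+16) = 8.0623
cos(theta) = 177/(sqrt(549)*sqrt(65)) = 177/sqrt(35685) = 0.936980
theta = arccos(177/sqrt(35685)) = 20.4495 degrees

a·b = 177, theta = 20.4495 deg


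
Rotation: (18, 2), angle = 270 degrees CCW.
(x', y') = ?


cos(270) = 0, sin(270) = -1
x' = 18*0 - 2*(-1) = 2
y' = 18*(-1) + 2*0 = -18

(2, -18)


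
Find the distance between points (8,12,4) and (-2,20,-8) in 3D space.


dx=-10, dy=8, dz=-12
d = sqrt(100+64+144) = sqrt(308) = 17.5499

17.5499


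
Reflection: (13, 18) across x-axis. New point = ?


Reflection rule for x-axis: (x, -y)
(13, 18) -> (13, -18)

(13, -18)


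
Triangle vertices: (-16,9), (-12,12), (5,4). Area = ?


-16*(12-4) = -128
-12*(4-9) = 60
5*(9-12) = -15
sum = -83
Area = |-83|/2 = 41.5000

41.5000 sq units


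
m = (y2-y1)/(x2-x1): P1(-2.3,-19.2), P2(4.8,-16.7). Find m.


dy = -16.7 + 19.2 = 2.5
dx = 4.8 + 2.3 = 7.1
m = 2.5/7.1 = 0.3521

m = 0.3521


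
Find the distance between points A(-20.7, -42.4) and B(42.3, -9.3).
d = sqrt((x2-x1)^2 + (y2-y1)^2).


dx = 42.3 + 20.7 = 63.0
dy = -9.3 + 42.4 = 33.1
d = sqrt(3969.0 + 1095.61) = sqrt(5064.61) = 71.1661

71.1661


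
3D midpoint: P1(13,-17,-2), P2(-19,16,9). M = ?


Mx = (13- 19)/2 = -3.0000
My = (-17+16)/2 = -0.5000
Mz = (-2+9)/2 = 3.5000

M = (-3.0000, -0.5000, 3.5000)


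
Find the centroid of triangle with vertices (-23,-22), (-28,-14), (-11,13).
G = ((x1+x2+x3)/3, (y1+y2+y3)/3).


Gx = (-23- 28- 11)/3 = -62/3 = -20.6667
Gy = (-22- 14+13)/3 = -23/3 = -7.6667

G = (-20.6667, -7.6667)


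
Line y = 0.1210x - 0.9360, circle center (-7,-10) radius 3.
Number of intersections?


Substitute y = 0.1210x - 0.9360: (x+ 7)^2 + (0.1210x- 0.9360+ 10)^2 = 9
Expand to Ax^2 + Bx + C = 0, where b-k = 9.064
A = 1+m^2 = 1.014641
B = 2(m(b-k) - h) = 2(0.1210*9.064 + 7) = 16.193488
C = h^2 + (b-k)^2 - r^2 = 49 + 82.156096 - 9 = 122.156096
disc = B^2-4AC = 262.2291 - 495.7783 = -233.5492
disc < 0

0 intersection points


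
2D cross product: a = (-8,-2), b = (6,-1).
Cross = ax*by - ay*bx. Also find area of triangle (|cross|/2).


cross = -8*(-1) + 2*6 = 8 + 12 = 20
Triangle area = |20|/2 = 20/2 = 10.0000

cross = 20, triangle area = 10.0000


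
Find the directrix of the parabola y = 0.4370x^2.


a = 0.4370
1/(4a) = 0.5721
directrix: y = -0.5721 = -0.5721

y = -0.5721


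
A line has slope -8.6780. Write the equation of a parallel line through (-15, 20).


Parallel lines have equal slopes.
m2 = -8.6780
b2 = 20 + 8.6780*(-15) = -110.1700

y = -8.6780x - 110.1700


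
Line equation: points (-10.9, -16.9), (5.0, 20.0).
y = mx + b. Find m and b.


m = (36.9)/(15.9) = 2.3208
b = y1 - m*x1 = -16.9 - (36.9*(-10.9))/(15.9) = -16.9 + 25.2962 = 8.3962

y = 2.3208x + 8.3962


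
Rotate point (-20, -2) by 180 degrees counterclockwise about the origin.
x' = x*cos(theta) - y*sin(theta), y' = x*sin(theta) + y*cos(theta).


cos(180) = -1, sin(180) = 0
x' = -20*(-1) + 2*0 = 20
y' = -20*0 - 2*(-1) = 2

(20, 2)


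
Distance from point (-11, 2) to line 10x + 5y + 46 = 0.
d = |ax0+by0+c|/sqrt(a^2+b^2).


|10*(-11) + 5*2 + 46| = |-54| = 54
sqrt(100 + 25) = sqrt(125) = 11.1803
d = 54/sqrt(125) = 4.8299

4.8299


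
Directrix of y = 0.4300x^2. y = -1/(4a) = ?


a = 0.4300
1/(4a) = 0.5814
directrix: y = -0.5814 = -0.5814

y = -0.5814


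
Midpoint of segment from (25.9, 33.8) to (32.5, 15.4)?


Mx = (25.9 + 32.5)/2 = 58.4/2 = 29.2000
My = (33.8 + 15.4)/2 = 49.2/2 = 24.6000

(29.2000, 24.6000)


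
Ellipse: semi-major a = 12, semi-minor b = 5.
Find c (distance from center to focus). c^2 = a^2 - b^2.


c^2 = 12^2 - 5^2 = 144 - 25 = 119
c = sqrt(119) = 10.9087

c = 10.9087


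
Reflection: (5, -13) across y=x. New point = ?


Reflection rule for y=x: (y, x)
(5, -13) -> (-13, 5)

(-13, 5)


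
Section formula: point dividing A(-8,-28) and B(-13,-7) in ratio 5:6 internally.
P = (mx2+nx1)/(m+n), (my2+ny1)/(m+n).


Px = (5*(-13) + 6*(-8))/11 = -113/11 = -10.2727
Py = (5*(-7) + 6*(-28))/11 = -203/11 = -18.4545

P = (-10.2727, -18.4545)


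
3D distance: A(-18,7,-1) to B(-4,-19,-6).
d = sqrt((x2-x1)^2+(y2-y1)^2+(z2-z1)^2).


dx=14, dy=-26, dz=-5
d = sqrt(196+676+25) = sqrt(897) = 29.9500

29.9500


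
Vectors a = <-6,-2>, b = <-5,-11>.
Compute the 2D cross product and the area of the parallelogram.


cross = -6*(-11) + 2*(-5) = 66 - 10 = 56
Parallelogram area = |56| = 56

cross = 56, parallelogram area = 56


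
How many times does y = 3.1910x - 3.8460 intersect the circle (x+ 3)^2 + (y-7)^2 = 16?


Substitute y = 3.1910x - 3.8460: (x+ 3)^2 + (3.1910x- 3.8460-7)^2 = 16
Expand to Ax^2 + Bx + C = 0, where b-k = -10.846
A = 1+m^2 = 11.182481
B = 2(m(b-k) - h) = 2(3.1910*(-10.846) + 3) = -63.219172
C = h^2 + (b-k)^2 - r^2 = 9 + 117.635716 - 16 = 110.635716
disc = B^2-4AC = 3996.6637 - 4948.7272 = -952.0635
disc < 0

0 intersection points


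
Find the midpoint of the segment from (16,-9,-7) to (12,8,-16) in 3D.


Mx = (16+12)/2 = 14.0000
My = (-9+8)/2 = -0.5000
Mz = (-7- 16)/2 = -11.5000

M = (14.0000, -0.5000, -11.5000)


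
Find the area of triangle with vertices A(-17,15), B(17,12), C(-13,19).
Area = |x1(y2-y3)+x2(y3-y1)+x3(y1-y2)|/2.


-17*(12-19) = 119
17*(19-15) = 68
-13*(15-12) = -39
sum = 148
Area = |148|/2 = 74.0000

74.0000 sq units


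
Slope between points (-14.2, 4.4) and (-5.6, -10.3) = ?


dy = -10.3 - 4.4 = -14.7
dx = -5.6 + 14.2 = 8.6
m = -14.7/8.6 = -1.7093

m = -1.7093


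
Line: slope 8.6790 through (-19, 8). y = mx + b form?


y - 8 = 8.6790(x + 19)
y = 8.6790x + 8 - 8.6790*(-19)
y = 8.6790x + 172.9010

y = 8.6790x + 172.9010


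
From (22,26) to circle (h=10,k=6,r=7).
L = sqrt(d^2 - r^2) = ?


d = sqrt((22-10)^2 + (26-6)^2) = sqrt(144+400) = 23.3238
L = sqrt(544.0000 - 49) = sqrt(495.0000) = 22.2486

22.2486


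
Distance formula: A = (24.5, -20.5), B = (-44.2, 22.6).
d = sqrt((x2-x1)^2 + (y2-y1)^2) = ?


dx = -44.2 - 24.5 = -68.7
dy = 22.6 + 20.5 = 43.1
d = sqrt(4719.69 + 1857.61) = sqrt(6577.3) = 81.1006

81.1006


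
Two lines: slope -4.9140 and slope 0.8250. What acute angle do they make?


m1-m2 = -5.739
1+m1*m2 = -3.05405
tan(theta) = |-5.739/(-3.05405)| = 1.879144
theta = arctan(|-5.739/(-3.05405)|) = 61.9800 degrees (acute angle)

61.9800 degrees


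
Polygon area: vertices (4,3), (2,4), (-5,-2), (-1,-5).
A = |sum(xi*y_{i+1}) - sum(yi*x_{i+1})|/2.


sum(xi*y_{i+1}) = 4*4 + 2*(-2) - 5*(-5) - 1*3 = 34
sum(yi*x_{i+1}) = 3*2 + 4*(-5) - 2*(-1) - 5*4 = -32
Area = |34 + 32|/2 = 66/2 = 33.0000

33.0000 sq units


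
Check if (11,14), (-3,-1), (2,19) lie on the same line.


11*(-1-19) - 3*(19-14) + 2*(14+ 1)
= -220 - 15 + 30 = -205

No, not collinear (determinant = -205)


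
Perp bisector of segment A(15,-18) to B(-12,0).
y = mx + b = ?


Midpoint = (1.5, -9)
Slope of AB = dy/dx = 18/(-27) = -0.6667
Perp slope = -dx/dy = 27/18 = 1.5000
b = My - (perp slope)*Mx = -9 + (-27*1.5)/18 = -9 - 2.2500 = -11.2500

y = 1.5000x - 11.2500


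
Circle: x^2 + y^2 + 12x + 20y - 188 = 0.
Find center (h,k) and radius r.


h = -D/2 = -12/2 = -6
k = -E/2 = -20/2 = -10
r^2 = h^2 + k^2 - F = 36 + 100 + 188 = 324
r = 18

Center (-6, -10), radius = 18


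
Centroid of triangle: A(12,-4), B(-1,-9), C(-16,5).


Gx = (12- 1- 16)/3 = -5/3 = -1.6667
Gy = (-4- 9+5)/3 = -8/3 = -2.6667

G = (-1.6667, -2.6667)


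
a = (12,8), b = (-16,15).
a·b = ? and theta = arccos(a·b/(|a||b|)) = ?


a·b = 12*(-16) + 8*15 = -192 + 120 = -72
|a| = sqrt(144+64) = 14.4222
|b| = sqrt(256+225) = 21.9317
cos(theta) = -72/(sqrt(208)*sqrt(481)) = -72/sqrt(100048) = -0.227629
theta = arccos(-72/sqrt(100048)) = 103.1575 degrees

a·b = -72, theta = 103.1575 deg


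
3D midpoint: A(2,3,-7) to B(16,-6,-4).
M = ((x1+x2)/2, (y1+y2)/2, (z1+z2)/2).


Mx = (2+16)/2 = 9.0000
My = (3- 6)/2 = -1.5000
Mz = (-7- 4)/2 = -5.5000

M = (9.0000, -1.5000, -5.5000)


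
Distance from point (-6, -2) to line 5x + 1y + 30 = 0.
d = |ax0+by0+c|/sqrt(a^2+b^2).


|5*(-6) + 1*(-2) + 30| = |-2| = 2
sqrt(25 + 1) = sqrt(26) = 5.0990
d = 2/sqrt(26) = 0.3922

0.3922


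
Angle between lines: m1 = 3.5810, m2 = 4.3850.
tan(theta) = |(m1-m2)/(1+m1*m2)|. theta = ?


m1-m2 = -0.804
1+m1*m2 = 16.702685
tan(theta) = |-0.804/16.702685| = 0.048136
theta = arctan(|-0.804/16.702685|) = 2.7559 degrees (acute angle)

2.7559 degrees


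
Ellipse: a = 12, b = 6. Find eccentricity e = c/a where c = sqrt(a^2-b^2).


c = sqrt(144-36) = sqrt(108) = 10.3923
e = c/a = sqrt(108)/12 = 0.8660

e = 0.8660


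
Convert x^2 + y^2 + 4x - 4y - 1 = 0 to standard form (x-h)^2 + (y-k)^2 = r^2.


h = -D/2 = -4/2 = -2
k = -E/2 = 4/2 = 2
r^2 = h^2 + k^2 - F = 4 + 4 + 1 = 9
r = 3

Center (-2, 2), radius = 3


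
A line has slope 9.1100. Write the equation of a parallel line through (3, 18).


Parallel lines have equal slopes.
m2 = 9.1100
b2 = 18 - 9.1100*3 = -9.3300

y = 9.1100x - 9.3300


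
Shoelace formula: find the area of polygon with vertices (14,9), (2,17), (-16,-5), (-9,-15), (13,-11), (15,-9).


sum(xi*y_{i+1}) = 14*17 + 2*(-5) - 16*(-15) - 9*(-11) + 13*(-9) + 15*9 = 585
sum(yi*x_{i+1}) = 9*2 + 17*(-16) - 5*(-9) - 15*13 - 11*15 - 9*14 = -695
Area = |585 + 695|/2 = 1280/2 = 640.0000

640.0000 sq units


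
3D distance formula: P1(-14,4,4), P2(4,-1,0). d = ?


dx=18, dy=-5, dz=-4
d = sqrt(324+25+16) = sqrt(365) = 19.1050

19.1050


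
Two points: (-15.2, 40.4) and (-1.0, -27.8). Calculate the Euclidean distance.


dx = -1.0 + 15.2 = 14.2
dy = -27.8 - 40.4 = -68.2
d = sqrt(201.64 + 4651.24) = sqrt(4852.88) = 69.6626

69.6626


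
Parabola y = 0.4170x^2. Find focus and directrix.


a = 0.4170
1/(4a) = 0.5995
Focus = (0, 0.5995)
Directrix: y = -0.5995

Focus = (0, 0.5995), Directrix: y = -0.5995


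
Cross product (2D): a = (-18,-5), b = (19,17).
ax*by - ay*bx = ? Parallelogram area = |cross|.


cross = -18*17 + 5*19 = -306 + 95 = -211
Parallelogram area = |-211| = 211

cross = -211, parallelogram area = 211


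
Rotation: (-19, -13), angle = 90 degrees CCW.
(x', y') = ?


cos(90) = 0, sin(90) = 1
x' = -19*0 + 13*1 = 13
y' = -19*1 - 13*0 = -19

(13, -19)


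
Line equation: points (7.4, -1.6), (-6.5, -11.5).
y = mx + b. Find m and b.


m = (-9.9)/(-13.9) = 0.7122
b = y1 - m*x1 = -1.6 - (-9.9*7.4)/(-13.9) = -1.6 - 5.2705 = -6.8705

y = 0.7122x - 6.8705


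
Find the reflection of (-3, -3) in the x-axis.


Reflection rule for x-axis: (x, -y)
(-3, -3) -> (-3, 3)

(-3, 3)


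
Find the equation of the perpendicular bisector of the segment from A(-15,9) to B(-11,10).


Midpoint = (-13, 9.5)
Slope of AB = dy/dx = 1/4 = 0.2500
Perp slope = -dx/dy = -4/1 = -4.0000
b = My - (perp slope)*Mx = 9.5 + (4*(-13))/1 = 9.5 - 52.0000 = -42.5000

y = -4.0000x - 42.5000


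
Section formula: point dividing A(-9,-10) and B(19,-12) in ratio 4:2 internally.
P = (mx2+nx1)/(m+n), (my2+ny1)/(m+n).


Px = (4*19 + 2*(-9))/6 = 58/6 = 9.6667
Py = (4*(-12) + 2*(-10))/6 = -68/6 = -11.3333

P = (9.6667, -11.3333)


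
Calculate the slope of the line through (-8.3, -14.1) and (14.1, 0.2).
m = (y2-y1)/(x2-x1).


dy = 0.2 + 14.1 = 14.3
dx = 14.1 + 8.3 = 22.4
m = 14.3/22.4 = 0.6384

m = 0.6384


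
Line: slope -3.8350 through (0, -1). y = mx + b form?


y + 1 = -3.8350(x - 0)
y = -3.8350x - 1 + 3.8350*0
y = -3.8350x - 1.0000

y = -3.8350x - 1.0000


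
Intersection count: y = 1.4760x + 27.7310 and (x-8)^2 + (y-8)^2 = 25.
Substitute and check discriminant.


Substitute y = 1.4760x + 27.7310: (x-8)^2 + (1.4760x+27.7310-8)^2 = 25
Expand to Ax^2 + Bx + C = 0, where b-k = 19.731
A = 1+m^2 = 3.178576
B = 2(m(b-k) - h) = 2(1.4760*19.731 - 8) = 42.245912
C = h^2 + (b-k)^2 - r^2 = 64 + 389.312361 - 25 = 428.312361
disc = B^2-4AC = 1784.7171 - 5445.6936 = -3660.9765
disc < 0

0 intersection points


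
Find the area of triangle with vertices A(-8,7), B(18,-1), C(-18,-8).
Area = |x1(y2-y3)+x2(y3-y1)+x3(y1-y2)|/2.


-8*(-1+ 8) = -56
18*(-8-7) = -270
-18*(7+ 1) = -144
sum = -470
Area = |-470|/2 = 235.0000

235.0000 sq units


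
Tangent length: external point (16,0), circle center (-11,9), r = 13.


d = sqrt((16+ 11)^2 + (0-9)^2) = sqrt(729+81) = 28.4605
L = sqrt(810.0000 - 169) = sqrt(641.0000) = 25.3180

25.3180


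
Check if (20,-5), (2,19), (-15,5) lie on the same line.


20*(19-5) + 2*(5+ 5) - 15*(-5-19)
= 280 + 20 + 360 = 660

No, not collinear (determinant = 660)


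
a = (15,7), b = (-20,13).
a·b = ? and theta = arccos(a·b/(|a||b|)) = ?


a·b = 15*(-20) + 7*13 = -300 + 91 = -209
|a| = sqrt(225+49) = 16.5529
|b| = sqrt(400+169) = 23.8537
cos(theta) = -209/(sqrt(274)*sqrt(569)) = -209/sqrt(155906) = -0.529316
theta = arccos(-209/sqrt(155906)) = 121.9592 degrees

a·b = -209, theta = 121.9592 deg


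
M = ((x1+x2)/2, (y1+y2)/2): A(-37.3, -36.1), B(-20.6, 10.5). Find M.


Mx = (-37.3 - 20.6)/2 = -57.9/2 = -28.9500
My = (-36.1 + 10.5)/2 = -25.6/2 = -12.8000

(-28.9500, -12.8000)


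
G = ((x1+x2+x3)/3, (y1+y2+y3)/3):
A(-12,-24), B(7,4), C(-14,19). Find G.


Gx = (-12+7- 14)/3 = -19/3 = -6.3333
Gy = (-24+4+19)/3 = -1/3 = -0.3333

G = (-6.3333, -0.3333)


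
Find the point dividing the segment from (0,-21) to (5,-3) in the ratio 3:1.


Px = (3*5 + 1*0)/4 = 15/4 = 3.7500
Py = (3*(-3) + 1*(-21))/4 = -30/4 = -7.5000

P = (3.7500, -7.5000)


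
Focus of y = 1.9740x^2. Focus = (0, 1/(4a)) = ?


a = 1.9740
4a = 7.8960
focus = (0, 1/7.8960) = (0, 0.1266)

Focus = (0, 0.1266)


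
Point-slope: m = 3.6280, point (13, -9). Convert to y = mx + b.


y + 9 = 3.6280(x - 13)
y = 3.6280x - 9 - 3.6280*13
y = 3.6280x - 56.1640

y = 3.6280x - 56.1640


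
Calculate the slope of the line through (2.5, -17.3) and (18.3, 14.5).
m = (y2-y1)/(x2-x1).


dy = 14.5 + 17.3 = 31.8
dx = 18.3 - 2.5 = 15.8
m = 31.8/15.8 = 2.0127

m = 2.0127


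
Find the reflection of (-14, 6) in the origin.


Reflection rule for origin: (-x, -y)
(-14, 6) -> (14, -6)

(14, -6)


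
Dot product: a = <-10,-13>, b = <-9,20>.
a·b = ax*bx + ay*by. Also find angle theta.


a·b = -10*(-9) - 13*20 = 90 - 260 = -170
|a| = sqrt(100+169) = 16.4012
|b| = sqrt(81+400) = 21.9317
cos(theta) = -170/(sqrt(269)*sqrt(481)) = -170/sqrt(129389) = -0.472607
theta = arccos(-170/sqrt(129389)) = 118.2037 degrees

a·b = -170, theta = 118.2037 deg


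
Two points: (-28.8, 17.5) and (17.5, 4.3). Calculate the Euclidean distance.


dx = 17.5 + 28.8 = 46.3
dy = 4.3 - 17.5 = -13.2
d = sqrt(2143.69 + 174.24) = sqrt(2317.93) = 48.1449

48.1449


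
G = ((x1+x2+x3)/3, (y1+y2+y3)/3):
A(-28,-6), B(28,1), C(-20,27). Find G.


Gx = (-28+28- 20)/3 = -20/3 = -6.6667
Gy = (-6+1+27)/3 = 22/3 = 7.3333

G = (-6.6667, 7.3333)


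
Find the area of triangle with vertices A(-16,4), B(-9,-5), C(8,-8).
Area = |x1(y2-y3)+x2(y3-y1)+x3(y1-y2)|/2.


-16*(-5+ 8) = -48
-9*(-8-4) = 108
8*(4+ 5) = 72
sum = 132
Area = |132|/2 = 66.0000

66.0000 sq units


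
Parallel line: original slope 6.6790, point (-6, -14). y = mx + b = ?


Parallel lines have equal slopes.
m2 = 6.6790
b2 = -14 - 6.6790*(-6) = 26.0740

y = 6.6790x + 26.0740


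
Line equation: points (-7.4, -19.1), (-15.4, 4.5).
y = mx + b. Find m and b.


m = (23.6)/(-8.0) = -2.9500
b = y1 - m*x1 = -19.1 - (23.6*(-7.4))/(-8.0) = -19.1 - 21.8300 = -40.9300

y = -2.9500x - 40.9300


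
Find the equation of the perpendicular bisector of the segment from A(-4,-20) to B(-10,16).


Midpoint = (-7, -2)
Slope of AB = dy/dx = 36/(-6) = -6.0000
Perp slope = -dx/dy = 6/36 = 0.1667
b = My - (perp slope)*Mx = -2 + (-6*(-7))/36 = -2 + 1.1667 = -0.8333

y = 0.1667x - 0.8333


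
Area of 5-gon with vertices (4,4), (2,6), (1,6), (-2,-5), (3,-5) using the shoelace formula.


sum(xi*y_{i+1}) = 4*6 + 2*6 + 1*(-5) - 2*(-5) + 3*4 = 53
sum(yi*x_{i+1}) = 4*2 + 6*1 + 6*(-2) - 5*3 - 5*4 = -33
Area = |53 + 33|/2 = 86/2 = 43.0000

43.0000 sq units


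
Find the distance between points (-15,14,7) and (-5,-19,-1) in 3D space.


dx=10, dy=-33, dz=-8
d = sqrt(100+1089+64) = sqrt(1253) = 35.3977

35.3977


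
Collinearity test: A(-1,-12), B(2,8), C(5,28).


-1*(8-28) + 2*(28+ 12) + 5*(-12-8)
= 20 + 80 - 100 = 0

Yes, collinear (determinant = 0)


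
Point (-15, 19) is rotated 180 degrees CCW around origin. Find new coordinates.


cos(180) = -1, sin(180) = 0
x' = -15*(-1) - 19*0 = 15
y' = -15*0 + 19*(-1) = -19

(15, -19)


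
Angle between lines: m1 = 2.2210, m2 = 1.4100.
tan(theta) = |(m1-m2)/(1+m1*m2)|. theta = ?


m1-m2 = 0.811
1+m1*m2 = 4.13161
tan(theta) = |0.811/4.13161| = 0.196292
theta = arctan(|0.811/4.13161|) = 11.1055 degrees (acute angle)

11.1055 degrees


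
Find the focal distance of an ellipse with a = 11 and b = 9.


c^2 = 11^2 - 9^2 = 121 - 81 = 40
c = sqrt(40) = 6.3246

c = 6.3246


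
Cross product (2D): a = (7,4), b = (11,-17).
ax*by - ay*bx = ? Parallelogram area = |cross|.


cross = 7*(-17) - 4*11 = -119 - 44 = -163
Parallelogram area = |-163| = 163

cross = -163, parallelogram area = 163


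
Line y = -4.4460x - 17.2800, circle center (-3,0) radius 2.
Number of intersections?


Substitute y = -4.4460x - 17.2800: (x+ 3)^2 + (-4.4460x- 17.2800-0)^2 = 4
Expand to Ax^2 + Bx + C = 0, where b-k = -17.28
A = 1+m^2 = 20.766916
B = 2(m(b-k) - h) = 2(-4.4460*(-17.28) + 3) = 159.65376
C = h^2 + (b-k)^2 - r^2 = 9 + 298.5984 - 4 = 303.5984
disc = B^2-4AC = 25489.3231 - 25219.2099 = 270.1132
disc > 0

2 intersection points


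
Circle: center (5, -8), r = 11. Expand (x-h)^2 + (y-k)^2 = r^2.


(x-5)^2 + (y+ 8)^2 = 11^2
D = -2h = -10, E = -2k = 16
F = h^2+k^2-r^2 = 25+64-121 = -32

x^2 + y^2 - 10x + 16y - 32 = 0


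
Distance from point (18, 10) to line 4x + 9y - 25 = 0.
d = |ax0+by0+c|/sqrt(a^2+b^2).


|4*18 + 9*10 - 25| = |137| = 137
sqrt(16 + 81) = sqrt(97) = 9.8489
d = 137/sqrt(97) = 13.9102

13.9102


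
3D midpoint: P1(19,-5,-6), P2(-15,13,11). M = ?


Mx = (19- 15)/2 = 2.0000
My = (-5+13)/2 = 4.0000
Mz = (-6+11)/2 = 2.5000

M = (2.0000, 4.0000, 2.5000)


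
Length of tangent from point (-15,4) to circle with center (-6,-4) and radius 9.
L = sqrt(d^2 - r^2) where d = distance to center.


d = sqrt((-15+ 6)^2 + (4+ 4)^2) = sqrt(81+64) = 12.0416
L = sqrt(145.0000 - 81) = sqrt(64.0000) = 8.0000

8.0000


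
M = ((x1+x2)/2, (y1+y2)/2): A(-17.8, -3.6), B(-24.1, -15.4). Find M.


Mx = (-17.8 - 24.1)/2 = -41.9/2 = -20.9500
My = (-3.6 - 15.4)/2 = -19.0/2 = -9.5000

(-20.9500, -9.5000)


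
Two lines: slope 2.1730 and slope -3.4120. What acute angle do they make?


m1-m2 = 5.585
1+m1*m2 = -6.414276
tan(theta) = |5.585/(-6.414276)| = 0.870714
theta = arctan(|5.585/(-6.414276)|) = 41.0465 degrees (acute angle)

41.0465 degrees


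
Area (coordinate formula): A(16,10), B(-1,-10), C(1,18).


16*(-10-18) = -448
-1*(18-10) = -8
1*(10+ 10) = 20
sum = -436
Area = |-436|/2 = 218.0000

218.0000 sq units


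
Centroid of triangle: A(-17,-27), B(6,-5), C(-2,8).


Gx = (-17+6- 2)/3 = -13/3 = -4.3333
Gy = (-27- 5+8)/3 = -24/3 = -8.0000

G = (-4.3333, -8.0000)


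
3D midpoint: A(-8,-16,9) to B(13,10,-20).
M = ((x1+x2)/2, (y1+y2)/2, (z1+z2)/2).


Mx = (-8+13)/2 = 2.5000
My = (-16+10)/2 = -3.0000
Mz = (9- 20)/2 = -5.5000

M = (2.5000, -3.0000, -5.5000)


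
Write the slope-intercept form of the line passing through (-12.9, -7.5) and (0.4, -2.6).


m = (4.9)/(13.3) = 0.3684
b = y1 - m*x1 = -7.5 - (4.9*(-12.9))/(13.3) = -7.5 + 4.7526 = -2.7474

y = 0.3684x - 2.7474


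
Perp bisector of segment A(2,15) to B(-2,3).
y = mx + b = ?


Midpoint = (0, 9)
Slope of AB = dy/dx = -12/(-4) = 3.0000
Perp slope = -dx/dy = -4/12 = -0.3333
b = My - (perp slope)*Mx = 9 + (-4*0)/(-12) = 9 + 0 = 9.0000

y = -0.3333x + 9.0000


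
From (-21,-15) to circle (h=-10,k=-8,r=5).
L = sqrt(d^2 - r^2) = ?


d = sqrt((-21+ 10)^2 + (-15+ 8)^2) = sqrt(121+49) = 13.0384
L = sqrt(170.0000 - 25) = sqrt(145.0000) = 12.0416

12.0416


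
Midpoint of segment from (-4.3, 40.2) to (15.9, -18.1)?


Mx = (-4.3 + 15.9)/2 = 11.6/2 = 5.8000
My = (40.2 - 18.1)/2 = 22.1/2 = 11.0500

(5.8000, 11.0500)


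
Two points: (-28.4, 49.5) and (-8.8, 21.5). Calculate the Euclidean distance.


dx = -8.8 + 28.4 = 19.6
dy = 21.5 - 49.5 = -28.0
d = sqrt(384.16 + 784.0) = sqrt(1168.16) = 34.1784

34.1784


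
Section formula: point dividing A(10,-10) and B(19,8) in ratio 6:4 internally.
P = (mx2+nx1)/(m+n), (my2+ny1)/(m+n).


Px = (6*19 + 4*10)/10 = 154/10 = 15.4000
Py = (6*8 + 4*(-10))/10 = 8/10 = 0.8000

P = (15.4000, 0.8000)


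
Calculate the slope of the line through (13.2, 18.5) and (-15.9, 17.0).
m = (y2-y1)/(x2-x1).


dy = 17.0 - 18.5 = -1.5
dx = -15.9 - 13.2 = -29.1
m = -1.5/(-29.1) = 0.0515

m = 0.0515
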